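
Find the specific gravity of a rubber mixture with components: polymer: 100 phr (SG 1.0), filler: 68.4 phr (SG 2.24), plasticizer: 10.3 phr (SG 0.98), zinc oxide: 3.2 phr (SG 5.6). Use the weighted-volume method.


Sum of weights = 181.9
Volume contributions:
  polymer: 100/1.0 = 100.0000
  filler: 68.4/2.24 = 30.5357
  plasticizer: 10.3/0.98 = 10.5102
  zinc oxide: 3.2/5.6 = 0.5714
Sum of volumes = 141.6173
SG = 181.9 / 141.6173 = 1.284

SG = 1.284


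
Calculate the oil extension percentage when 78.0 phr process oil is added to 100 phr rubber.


Oil % = oil / (100 + oil) * 100
= 78.0 / (100 + 78.0) * 100
= 78.0 / 178.0 * 100
= 43.82%

43.82%


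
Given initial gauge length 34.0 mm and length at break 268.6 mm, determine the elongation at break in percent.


Elongation = (Lf - L0) / L0 * 100
= (268.6 - 34.0) / 34.0 * 100
= 234.6 / 34.0 * 100
= 690.0%

690.0%


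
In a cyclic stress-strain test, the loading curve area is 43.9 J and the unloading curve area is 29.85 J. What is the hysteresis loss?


Hysteresis loss = loading - unloading
= 43.9 - 29.85
= 14.05 J

14.05 J


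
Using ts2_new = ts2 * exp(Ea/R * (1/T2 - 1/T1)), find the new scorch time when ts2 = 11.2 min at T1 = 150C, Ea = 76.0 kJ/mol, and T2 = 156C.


Convert temperatures: T1 = 150 + 273.15 = 423.15 K, T2 = 156 + 273.15 = 429.15 K
ts2_new = 11.2 * exp(76000 / 8.314 * (1/429.15 - 1/423.15))
1/T2 - 1/T1 = -3.3041e-05
ts2_new = 8.28 min

8.28 min


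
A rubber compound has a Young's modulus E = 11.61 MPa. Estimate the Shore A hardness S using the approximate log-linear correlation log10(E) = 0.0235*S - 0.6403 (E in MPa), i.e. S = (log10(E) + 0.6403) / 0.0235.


log10(E) = 0.0235*S - 0.6403  =>  S = (log10(E) + 0.6403) / 0.0235
log10(11.61) = 1.064832
S = (1.064832 + 0.6403) / 0.0235 = 1.705132 / 0.0235
S = 72.6

Shore A = 72.6


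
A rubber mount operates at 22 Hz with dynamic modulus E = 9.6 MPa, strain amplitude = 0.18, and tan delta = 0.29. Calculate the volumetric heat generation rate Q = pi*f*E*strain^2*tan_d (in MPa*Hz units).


Q = pi * f * E * strain^2 * tan_d
= pi * 22 * 9.6 * 0.18^2 * 0.29
= pi * 22 * 9.6 * 0.0324 * 0.29
= 6.2343

Q = 6.2343


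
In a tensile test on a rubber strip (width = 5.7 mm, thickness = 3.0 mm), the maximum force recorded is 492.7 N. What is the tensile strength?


Area = width * thickness = 5.7 * 3.0 = 17.1 mm^2
TS = force / area = 492.7 / 17.1 = 28.81 MPa

28.81 MPa


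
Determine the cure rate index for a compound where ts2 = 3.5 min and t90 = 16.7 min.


CRI = 100 / (t90 - ts2)
= 100 / (16.7 - 3.5)
= 100 / 13.2
= 7.58 min^-1

7.58 min^-1


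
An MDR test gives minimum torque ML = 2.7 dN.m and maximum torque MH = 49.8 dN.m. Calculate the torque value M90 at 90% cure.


M90 = ML + 0.9 * (MH - ML)
M90 = 2.7 + 0.9 * (49.8 - 2.7)
M90 = 2.7 + 0.9 * 47.1
M90 = 45.09 dN.m

45.09 dN.m


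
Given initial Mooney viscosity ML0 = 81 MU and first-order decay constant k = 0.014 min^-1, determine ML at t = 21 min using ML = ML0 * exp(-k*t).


ML = ML0 * exp(-k * t)
ML = 81 * exp(-0.014 * 21)
ML = 81 * 0.7453
ML = 60.37 MU

60.37 MU


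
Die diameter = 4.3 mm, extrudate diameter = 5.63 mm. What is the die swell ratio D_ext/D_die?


Die swell ratio = D_extrudate / D_die
= 5.63 / 4.3
= 1.309

Die swell = 1.309


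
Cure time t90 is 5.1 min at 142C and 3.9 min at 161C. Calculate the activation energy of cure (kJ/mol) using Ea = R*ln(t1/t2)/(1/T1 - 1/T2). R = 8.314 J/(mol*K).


T1 = 415.15 K, T2 = 434.15 K
1/T1 - 1/T2 = 1.0542e-04
ln(t1/t2) = ln(5.1/3.9) = 0.2683
Ea = 8.314 * 0.2683 / 1.0542e-04 = 21157.4655 J/mol
Ea = 21.16 kJ/mol

21.16 kJ/mol


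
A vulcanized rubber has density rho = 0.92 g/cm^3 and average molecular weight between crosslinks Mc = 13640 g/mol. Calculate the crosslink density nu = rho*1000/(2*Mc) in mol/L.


nu = rho * 1000 / (2 * Mc)
nu = 0.92 * 1000 / (2 * 13640)
nu = 920.0 / 27280
nu = 0.0337 mol/L

0.0337 mol/L


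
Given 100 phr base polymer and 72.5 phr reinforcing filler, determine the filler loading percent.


Filler % = filler / (rubber + filler) * 100
= 72.5 / (100 + 72.5) * 100
= 72.5 / 172.5 * 100
= 42.03%

42.03%


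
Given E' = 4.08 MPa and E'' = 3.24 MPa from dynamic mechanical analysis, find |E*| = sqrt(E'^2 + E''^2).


|E*| = sqrt(E'^2 + E''^2)
= sqrt(4.08^2 + 3.24^2)
= sqrt(16.6464 + 10.4976)
= 5.21 MPa

5.21 MPa


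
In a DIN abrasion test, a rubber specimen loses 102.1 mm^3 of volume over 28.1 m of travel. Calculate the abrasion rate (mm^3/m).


Rate = volume_loss / distance
= 102.1 / 28.1
= 3.633 mm^3/m

3.633 mm^3/m


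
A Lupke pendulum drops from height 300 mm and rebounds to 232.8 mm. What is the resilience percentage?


Resilience = h_rebound / h_drop * 100
= 232.8 / 300 * 100
= 77.6%

77.6%


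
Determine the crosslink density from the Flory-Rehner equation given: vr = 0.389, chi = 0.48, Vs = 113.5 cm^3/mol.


ln(1 - vr) = ln(1 - 0.389) = -0.4927
Numerator = -((-0.4927) + 0.389 + 0.48 * 0.389^2) = 0.0310
Denominator = 113.5 * (0.389^(1/3) - 0.389/2) = 60.7780
nu = 0.0310 / 60.7780 = 5.1045e-04 mol/cm^3

5.1045e-04 mol/cm^3


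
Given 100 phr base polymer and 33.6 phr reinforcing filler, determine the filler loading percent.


Filler % = filler / (rubber + filler) * 100
= 33.6 / (100 + 33.6) * 100
= 33.6 / 133.6 * 100
= 25.15%

25.15%


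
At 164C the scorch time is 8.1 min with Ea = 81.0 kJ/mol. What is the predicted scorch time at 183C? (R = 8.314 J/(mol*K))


Convert temperatures: T1 = 164 + 273.15 = 437.15 K, T2 = 183 + 273.15 = 456.15 K
ts2_new = 8.1 * exp(81000 / 8.314 * (1/456.15 - 1/437.15))
1/T2 - 1/T1 = -9.5283e-05
ts2_new = 3.2 min

3.2 min


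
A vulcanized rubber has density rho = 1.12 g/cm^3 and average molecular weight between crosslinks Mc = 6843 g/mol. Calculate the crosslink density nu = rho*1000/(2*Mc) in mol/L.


nu = rho * 1000 / (2 * Mc)
nu = 1.12 * 1000 / (2 * 6843)
nu = 1120.0 / 13686
nu = 0.0818 mol/L

0.0818 mol/L


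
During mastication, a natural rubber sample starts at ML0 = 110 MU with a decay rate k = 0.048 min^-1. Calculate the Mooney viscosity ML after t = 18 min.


ML = ML0 * exp(-k * t)
ML = 110 * exp(-0.048 * 18)
ML = 110 * 0.4215
ML = 46.36 MU

46.36 MU


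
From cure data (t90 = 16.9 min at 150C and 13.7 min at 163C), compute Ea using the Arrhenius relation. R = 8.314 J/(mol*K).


T1 = 423.15 K, T2 = 436.15 K
1/T1 - 1/T2 = 7.0439e-05
ln(t1/t2) = ln(16.9/13.7) = 0.2099
Ea = 8.314 * 0.2099 / 7.0439e-05 = 24776.8524 J/mol
Ea = 24.78 kJ/mol

24.78 kJ/mol


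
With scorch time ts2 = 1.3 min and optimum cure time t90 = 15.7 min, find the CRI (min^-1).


CRI = 100 / (t90 - ts2)
= 100 / (15.7 - 1.3)
= 100 / 14.4
= 6.94 min^-1

6.94 min^-1


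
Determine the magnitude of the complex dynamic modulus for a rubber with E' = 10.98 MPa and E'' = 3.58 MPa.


|E*| = sqrt(E'^2 + E''^2)
= sqrt(10.98^2 + 3.58^2)
= sqrt(120.5604 + 12.8164)
= 11.549 MPa

11.549 MPa


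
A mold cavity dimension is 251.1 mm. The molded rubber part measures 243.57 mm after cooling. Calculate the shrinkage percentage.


Shrinkage = (mold - part) / mold * 100
= (251.1 - 243.57) / 251.1 * 100
= 7.53 / 251.1 * 100
= 3.0%

3.0%


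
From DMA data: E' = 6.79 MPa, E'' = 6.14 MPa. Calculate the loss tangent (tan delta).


tan delta = E'' / E'
= 6.14 / 6.79
= 0.9043

tan delta = 0.9043


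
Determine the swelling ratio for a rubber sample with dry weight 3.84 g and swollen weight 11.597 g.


Q = W_swollen / W_dry
Q = 11.597 / 3.84
Q = 3.02

Q = 3.02


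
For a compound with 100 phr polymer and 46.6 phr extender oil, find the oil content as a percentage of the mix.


Oil % = oil / (100 + oil) * 100
= 46.6 / (100 + 46.6) * 100
= 46.6 / 146.6 * 100
= 31.79%

31.79%


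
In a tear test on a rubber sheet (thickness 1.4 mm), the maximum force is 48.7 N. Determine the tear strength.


Tear strength = force / thickness
= 48.7 / 1.4
= 34.79 N/mm

34.79 N/mm


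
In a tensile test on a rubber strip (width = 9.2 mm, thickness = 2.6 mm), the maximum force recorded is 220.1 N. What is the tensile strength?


Area = width * thickness = 9.2 * 2.6 = 23.92 mm^2
TS = force / area = 220.1 / 23.92 = 9.2 MPa

9.2 MPa


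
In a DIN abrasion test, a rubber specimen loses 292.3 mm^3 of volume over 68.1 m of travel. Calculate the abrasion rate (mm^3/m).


Rate = volume_loss / distance
= 292.3 / 68.1
= 4.292 mm^3/m

4.292 mm^3/m


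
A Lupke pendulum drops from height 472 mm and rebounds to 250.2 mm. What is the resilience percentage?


Resilience = h_rebound / h_drop * 100
= 250.2 / 472 * 100
= 53.0%

53.0%


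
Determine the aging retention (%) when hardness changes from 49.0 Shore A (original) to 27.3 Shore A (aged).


Retention = aged / original * 100
= 27.3 / 49.0 * 100
= 55.7%

55.7%


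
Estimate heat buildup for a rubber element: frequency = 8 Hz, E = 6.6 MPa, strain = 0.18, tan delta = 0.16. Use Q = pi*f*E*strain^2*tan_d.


Q = pi * f * E * strain^2 * tan_d
= pi * 8 * 6.6 * 0.18^2 * 0.16
= pi * 8 * 6.6 * 0.0324 * 0.16
= 0.8599

Q = 0.8599


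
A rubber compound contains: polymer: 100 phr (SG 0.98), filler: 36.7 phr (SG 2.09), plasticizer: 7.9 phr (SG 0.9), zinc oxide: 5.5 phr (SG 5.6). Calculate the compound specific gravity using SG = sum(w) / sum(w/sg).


Sum of weights = 150.1
Volume contributions:
  polymer: 100/0.98 = 102.0408
  filler: 36.7/2.09 = 17.5598
  plasticizer: 7.9/0.9 = 8.7778
  zinc oxide: 5.5/5.6 = 0.9821
Sum of volumes = 129.3605
SG = 150.1 / 129.3605 = 1.16

SG = 1.16


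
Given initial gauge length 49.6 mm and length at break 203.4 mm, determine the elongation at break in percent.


Elongation = (Lf - L0) / L0 * 100
= (203.4 - 49.6) / 49.6 * 100
= 153.8 / 49.6 * 100
= 310.1%

310.1%


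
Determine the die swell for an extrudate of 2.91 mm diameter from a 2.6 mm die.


Die swell ratio = D_extrudate / D_die
= 2.91 / 2.6
= 1.119

Die swell = 1.119


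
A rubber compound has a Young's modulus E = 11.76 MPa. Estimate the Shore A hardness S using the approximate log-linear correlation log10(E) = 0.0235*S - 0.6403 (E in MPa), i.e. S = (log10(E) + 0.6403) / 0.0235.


log10(E) = 0.0235*S - 0.6403  =>  S = (log10(E) + 0.6403) / 0.0235
log10(11.76) = 1.070407
S = (1.070407 + 0.6403) / 0.0235 = 1.710707 / 0.0235
S = 72.8

Shore A = 72.8


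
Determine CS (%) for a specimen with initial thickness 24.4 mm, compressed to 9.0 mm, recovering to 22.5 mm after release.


CS = (t0 - recovered) / (t0 - ts) * 100
= (24.4 - 22.5) / (24.4 - 9.0) * 100
= 1.9 / 15.4 * 100
= 12.3%

12.3%


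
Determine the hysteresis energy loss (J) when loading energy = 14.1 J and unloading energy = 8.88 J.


Hysteresis loss = loading - unloading
= 14.1 - 8.88
= 5.22 J

5.22 J


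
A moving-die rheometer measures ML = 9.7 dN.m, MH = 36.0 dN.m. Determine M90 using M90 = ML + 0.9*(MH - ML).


M90 = ML + 0.9 * (MH - ML)
M90 = 9.7 + 0.9 * (36.0 - 9.7)
M90 = 9.7 + 0.9 * 26.3
M90 = 33.37 dN.m

33.37 dN.m


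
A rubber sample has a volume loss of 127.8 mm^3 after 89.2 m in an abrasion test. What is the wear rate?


Rate = volume_loss / distance
= 127.8 / 89.2
= 1.433 mm^3/m

1.433 mm^3/m


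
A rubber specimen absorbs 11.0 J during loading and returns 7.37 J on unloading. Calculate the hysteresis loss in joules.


Hysteresis loss = loading - unloading
= 11.0 - 7.37
= 3.63 J

3.63 J


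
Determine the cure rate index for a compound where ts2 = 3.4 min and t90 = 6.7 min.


CRI = 100 / (t90 - ts2)
= 100 / (6.7 - 3.4)
= 100 / 3.3
= 30.3 min^-1

30.3 min^-1


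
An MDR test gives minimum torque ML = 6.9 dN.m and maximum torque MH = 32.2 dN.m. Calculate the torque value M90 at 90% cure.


M90 = ML + 0.9 * (MH - ML)
M90 = 6.9 + 0.9 * (32.2 - 6.9)
M90 = 6.9 + 0.9 * 25.3
M90 = 29.67 dN.m

29.67 dN.m


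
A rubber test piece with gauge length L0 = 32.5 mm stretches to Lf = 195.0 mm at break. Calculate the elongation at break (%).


Elongation = (Lf - L0) / L0 * 100
= (195.0 - 32.5) / 32.5 * 100
= 162.5 / 32.5 * 100
= 500.0%

500.0%


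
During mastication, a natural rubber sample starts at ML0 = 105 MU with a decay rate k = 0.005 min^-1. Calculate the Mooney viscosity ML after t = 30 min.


ML = ML0 * exp(-k * t)
ML = 105 * exp(-0.005 * 30)
ML = 105 * 0.8607
ML = 90.37 MU

90.37 MU


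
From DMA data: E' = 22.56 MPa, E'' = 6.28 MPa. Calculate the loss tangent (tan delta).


tan delta = E'' / E'
= 6.28 / 22.56
= 0.2784

tan delta = 0.2784


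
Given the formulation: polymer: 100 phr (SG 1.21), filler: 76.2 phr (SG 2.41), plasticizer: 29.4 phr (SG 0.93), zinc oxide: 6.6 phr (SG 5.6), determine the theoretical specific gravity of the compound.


Sum of weights = 212.2
Volume contributions:
  polymer: 100/1.21 = 82.6446
  filler: 76.2/2.41 = 31.6183
  plasticizer: 29.4/0.93 = 31.6129
  zinc oxide: 6.6/5.6 = 1.1786
Sum of volumes = 147.0544
SG = 212.2 / 147.0544 = 1.443

SG = 1.443


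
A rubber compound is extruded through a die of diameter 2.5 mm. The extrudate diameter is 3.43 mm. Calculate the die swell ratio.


Die swell ratio = D_extrudate / D_die
= 3.43 / 2.5
= 1.372

Die swell = 1.372


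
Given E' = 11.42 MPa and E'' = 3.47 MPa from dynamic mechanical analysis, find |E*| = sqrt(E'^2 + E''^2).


|E*| = sqrt(E'^2 + E''^2)
= sqrt(11.42^2 + 3.47^2)
= sqrt(130.4164 + 12.0409)
= 11.936 MPa

11.936 MPa


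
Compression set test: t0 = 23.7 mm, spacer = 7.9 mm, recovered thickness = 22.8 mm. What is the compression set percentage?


CS = (t0 - recovered) / (t0 - ts) * 100
= (23.7 - 22.8) / (23.7 - 7.9) * 100
= 0.9 / 15.8 * 100
= 5.7%

5.7%


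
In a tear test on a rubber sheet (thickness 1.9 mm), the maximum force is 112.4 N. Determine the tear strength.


Tear strength = force / thickness
= 112.4 / 1.9
= 59.16 N/mm

59.16 N/mm


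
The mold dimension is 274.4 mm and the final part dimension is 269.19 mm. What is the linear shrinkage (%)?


Shrinkage = (mold - part) / mold * 100
= (274.4 - 269.19) / 274.4 * 100
= 5.21 / 274.4 * 100
= 1.9%

1.9%


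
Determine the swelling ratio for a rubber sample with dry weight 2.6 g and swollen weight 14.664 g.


Q = W_swollen / W_dry
Q = 14.664 / 2.6
Q = 5.64

Q = 5.64


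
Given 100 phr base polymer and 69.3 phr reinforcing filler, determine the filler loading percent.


Filler % = filler / (rubber + filler) * 100
= 69.3 / (100 + 69.3) * 100
= 69.3 / 169.3 * 100
= 40.93%

40.93%


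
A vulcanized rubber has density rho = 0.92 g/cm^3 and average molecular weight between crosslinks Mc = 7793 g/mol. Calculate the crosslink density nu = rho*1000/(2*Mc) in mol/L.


nu = rho * 1000 / (2 * Mc)
nu = 0.92 * 1000 / (2 * 7793)
nu = 920.0 / 15586
nu = 0.0590 mol/L

0.0590 mol/L


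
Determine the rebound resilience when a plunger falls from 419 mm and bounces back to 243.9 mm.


Resilience = h_rebound / h_drop * 100
= 243.9 / 419 * 100
= 58.2%

58.2%


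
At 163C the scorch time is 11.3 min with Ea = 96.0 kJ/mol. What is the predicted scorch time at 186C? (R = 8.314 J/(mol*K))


Convert temperatures: T1 = 163 + 273.15 = 436.15 K, T2 = 186 + 273.15 = 459.15 K
ts2_new = 11.3 * exp(96000 / 8.314 * (1/459.15 - 1/436.15))
1/T2 - 1/T1 = -1.1485e-04
ts2_new = 3.0 min

3.0 min


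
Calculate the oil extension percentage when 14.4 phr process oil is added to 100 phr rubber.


Oil % = oil / (100 + oil) * 100
= 14.4 / (100 + 14.4) * 100
= 14.4 / 114.4 * 100
= 12.59%

12.59%


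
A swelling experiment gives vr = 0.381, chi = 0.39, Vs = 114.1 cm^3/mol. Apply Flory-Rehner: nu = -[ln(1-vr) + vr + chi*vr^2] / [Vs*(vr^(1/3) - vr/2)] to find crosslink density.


ln(1 - vr) = ln(1 - 0.381) = -0.4797
Numerator = -((-0.4797) + 0.381 + 0.39 * 0.381^2) = 0.0420
Denominator = 114.1 * (0.381^(1/3) - 0.381/2) = 60.9808
nu = 0.0420 / 60.9808 = 6.8935e-04 mol/cm^3

6.8935e-04 mol/cm^3


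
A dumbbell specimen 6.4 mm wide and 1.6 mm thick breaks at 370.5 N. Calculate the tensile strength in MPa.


Area = width * thickness = 6.4 * 1.6 = 10.24 mm^2
TS = force / area = 370.5 / 10.24 = 36.18 MPa

36.18 MPa


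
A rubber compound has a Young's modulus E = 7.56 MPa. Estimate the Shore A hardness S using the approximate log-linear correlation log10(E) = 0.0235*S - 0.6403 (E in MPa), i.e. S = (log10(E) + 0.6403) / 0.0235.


log10(E) = 0.0235*S - 0.6403  =>  S = (log10(E) + 0.6403) / 0.0235
log10(7.56) = 0.878522
S = (0.878522 + 0.6403) / 0.0235 = 1.518822 / 0.0235
S = 64.6

Shore A = 64.6


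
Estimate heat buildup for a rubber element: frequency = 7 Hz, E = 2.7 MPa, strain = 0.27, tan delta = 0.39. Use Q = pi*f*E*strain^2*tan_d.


Q = pi * f * E * strain^2 * tan_d
= pi * 7 * 2.7 * 0.27^2 * 0.39
= pi * 7 * 2.7 * 0.0729 * 0.39
= 1.6881

Q = 1.6881


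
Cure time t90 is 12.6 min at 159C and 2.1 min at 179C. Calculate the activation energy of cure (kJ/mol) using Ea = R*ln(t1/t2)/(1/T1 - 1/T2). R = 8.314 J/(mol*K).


T1 = 432.15 K, T2 = 452.15 K
1/T1 - 1/T2 = 1.0236e-04
ln(t1/t2) = ln(12.6/2.1) = 1.7918
Ea = 8.314 * 1.7918 / 1.0236e-04 = 145538.1283 J/mol
Ea = 145.54 kJ/mol

145.54 kJ/mol


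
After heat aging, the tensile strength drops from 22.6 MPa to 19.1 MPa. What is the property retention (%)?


Retention = aged / original * 100
= 19.1 / 22.6 * 100
= 84.5%

84.5%


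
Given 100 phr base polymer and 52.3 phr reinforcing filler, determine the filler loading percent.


Filler % = filler / (rubber + filler) * 100
= 52.3 / (100 + 52.3) * 100
= 52.3 / 152.3 * 100
= 34.34%

34.34%


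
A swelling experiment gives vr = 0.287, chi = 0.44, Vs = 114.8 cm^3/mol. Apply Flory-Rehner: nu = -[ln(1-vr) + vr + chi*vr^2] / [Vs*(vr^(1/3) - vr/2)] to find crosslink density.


ln(1 - vr) = ln(1 - 0.287) = -0.3383
Numerator = -((-0.3383) + 0.287 + 0.44 * 0.287^2) = 0.0150
Denominator = 114.8 * (0.287^(1/3) - 0.287/2) = 59.2506
nu = 0.0150 / 59.2506 = 2.5369e-04 mol/cm^3

2.5369e-04 mol/cm^3


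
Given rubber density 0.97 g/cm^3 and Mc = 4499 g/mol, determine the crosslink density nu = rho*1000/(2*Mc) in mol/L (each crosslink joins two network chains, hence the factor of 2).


nu = rho * 1000 / (2 * Mc)
nu = 0.97 * 1000 / (2 * 4499)
nu = 970.0 / 8998
nu = 0.1078 mol/L

0.1078 mol/L


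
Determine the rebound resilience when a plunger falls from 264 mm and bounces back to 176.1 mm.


Resilience = h_rebound / h_drop * 100
= 176.1 / 264 * 100
= 66.7%

66.7%


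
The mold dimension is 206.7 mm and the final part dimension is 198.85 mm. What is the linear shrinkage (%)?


Shrinkage = (mold - part) / mold * 100
= (206.7 - 198.85) / 206.7 * 100
= 7.85 / 206.7 * 100
= 3.8%

3.8%


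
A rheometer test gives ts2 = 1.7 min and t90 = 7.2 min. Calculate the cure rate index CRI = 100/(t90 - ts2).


CRI = 100 / (t90 - ts2)
= 100 / (7.2 - 1.7)
= 100 / 5.5
= 18.18 min^-1

18.18 min^-1


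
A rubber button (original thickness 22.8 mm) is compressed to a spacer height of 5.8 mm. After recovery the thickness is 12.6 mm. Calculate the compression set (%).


CS = (t0 - recovered) / (t0 - ts) * 100
= (22.8 - 12.6) / (22.8 - 5.8) * 100
= 10.2 / 17.0 * 100
= 60.0%

60.0%


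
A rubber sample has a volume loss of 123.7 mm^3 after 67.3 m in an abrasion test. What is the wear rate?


Rate = volume_loss / distance
= 123.7 / 67.3
= 1.838 mm^3/m

1.838 mm^3/m


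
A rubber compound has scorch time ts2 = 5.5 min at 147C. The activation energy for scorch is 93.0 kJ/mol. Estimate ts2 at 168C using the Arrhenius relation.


Convert temperatures: T1 = 147 + 273.15 = 420.15 K, T2 = 168 + 273.15 = 441.15 K
ts2_new = 5.5 * exp(93000 / 8.314 * (1/441.15 - 1/420.15))
1/T2 - 1/T1 = -1.1330e-04
ts2_new = 1.55 min

1.55 min


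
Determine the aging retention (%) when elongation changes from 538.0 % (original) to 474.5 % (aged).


Retention = aged / original * 100
= 474.5 / 538.0 * 100
= 88.2%

88.2%


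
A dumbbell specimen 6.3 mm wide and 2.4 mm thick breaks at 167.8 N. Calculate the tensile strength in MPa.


Area = width * thickness = 6.3 * 2.4 = 15.12 mm^2
TS = force / area = 167.8 / 15.12 = 11.1 MPa

11.1 MPa


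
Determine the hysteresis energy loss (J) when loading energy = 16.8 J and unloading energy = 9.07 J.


Hysteresis loss = loading - unloading
= 16.8 - 9.07
= 7.73 J

7.73 J


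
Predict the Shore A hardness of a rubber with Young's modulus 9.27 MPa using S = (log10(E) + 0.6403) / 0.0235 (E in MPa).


log10(E) = 0.0235*S - 0.6403  =>  S = (log10(E) + 0.6403) / 0.0235
log10(9.27) = 0.967080
S = (0.967080 + 0.6403) / 0.0235 = 1.607380 / 0.0235
S = 68.4

Shore A = 68.4


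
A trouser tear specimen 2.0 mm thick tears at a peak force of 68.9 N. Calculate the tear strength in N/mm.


Tear strength = force / thickness
= 68.9 / 2.0
= 34.45 N/mm

34.45 N/mm


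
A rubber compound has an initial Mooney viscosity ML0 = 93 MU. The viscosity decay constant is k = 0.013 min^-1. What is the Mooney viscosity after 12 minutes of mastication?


ML = ML0 * exp(-k * t)
ML = 93 * exp(-0.013 * 12)
ML = 93 * 0.8556
ML = 79.57 MU

79.57 MU


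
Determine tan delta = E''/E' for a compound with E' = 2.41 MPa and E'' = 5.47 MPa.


tan delta = E'' / E'
= 5.47 / 2.41
= 2.2697

tan delta = 2.2697


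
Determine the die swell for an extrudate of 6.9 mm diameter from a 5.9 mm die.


Die swell ratio = D_extrudate / D_die
= 6.9 / 5.9
= 1.169

Die swell = 1.169


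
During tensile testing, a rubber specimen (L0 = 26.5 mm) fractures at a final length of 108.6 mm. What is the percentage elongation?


Elongation = (Lf - L0) / L0 * 100
= (108.6 - 26.5) / 26.5 * 100
= 82.1 / 26.5 * 100
= 309.8%

309.8%


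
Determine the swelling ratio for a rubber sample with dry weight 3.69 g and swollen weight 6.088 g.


Q = W_swollen / W_dry
Q = 6.088 / 3.69
Q = 1.65

Q = 1.65


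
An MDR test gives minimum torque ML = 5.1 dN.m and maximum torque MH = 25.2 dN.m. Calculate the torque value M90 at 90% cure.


M90 = ML + 0.9 * (MH - ML)
M90 = 5.1 + 0.9 * (25.2 - 5.1)
M90 = 5.1 + 0.9 * 20.1
M90 = 23.19 dN.m

23.19 dN.m


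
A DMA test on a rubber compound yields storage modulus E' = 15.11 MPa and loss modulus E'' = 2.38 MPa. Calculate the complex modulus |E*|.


|E*| = sqrt(E'^2 + E''^2)
= sqrt(15.11^2 + 2.38^2)
= sqrt(228.3121 + 5.6644)
= 15.296 MPa

15.296 MPa


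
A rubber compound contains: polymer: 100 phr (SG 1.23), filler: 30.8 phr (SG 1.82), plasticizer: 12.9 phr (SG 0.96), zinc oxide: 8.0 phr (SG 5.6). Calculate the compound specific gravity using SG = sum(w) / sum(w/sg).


Sum of weights = 151.7
Volume contributions:
  polymer: 100/1.23 = 81.3008
  filler: 30.8/1.82 = 16.9231
  plasticizer: 12.9/0.96 = 13.4375
  zinc oxide: 8.0/5.6 = 1.4286
Sum of volumes = 113.0900
SG = 151.7 / 113.0900 = 1.341

SG = 1.341


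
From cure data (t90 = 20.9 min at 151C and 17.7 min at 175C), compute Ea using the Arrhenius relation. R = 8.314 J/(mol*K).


T1 = 424.15 K, T2 = 448.15 K
1/T1 - 1/T2 = 1.2626e-04
ln(t1/t2) = ln(20.9/17.7) = 0.1662
Ea = 8.314 * 0.1662 / 1.2626e-04 = 10942.8946 J/mol
Ea = 10.94 kJ/mol

10.94 kJ/mol


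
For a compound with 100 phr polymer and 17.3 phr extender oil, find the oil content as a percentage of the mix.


Oil % = oil / (100 + oil) * 100
= 17.3 / (100 + 17.3) * 100
= 17.3 / 117.3 * 100
= 14.75%

14.75%


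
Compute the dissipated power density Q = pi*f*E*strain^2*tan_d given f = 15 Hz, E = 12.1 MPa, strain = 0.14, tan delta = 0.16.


Q = pi * f * E * strain^2 * tan_d
= pi * 15 * 12.1 * 0.14^2 * 0.16
= pi * 15 * 12.1 * 0.0196 * 0.16
= 1.7881

Q = 1.7881


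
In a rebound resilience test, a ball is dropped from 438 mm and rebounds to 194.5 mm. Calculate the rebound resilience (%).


Resilience = h_rebound / h_drop * 100
= 194.5 / 438 * 100
= 44.4%

44.4%


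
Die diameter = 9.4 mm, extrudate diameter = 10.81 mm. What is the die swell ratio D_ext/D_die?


Die swell ratio = D_extrudate / D_die
= 10.81 / 9.4
= 1.15

Die swell = 1.15


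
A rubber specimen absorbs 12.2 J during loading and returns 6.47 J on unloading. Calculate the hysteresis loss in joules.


Hysteresis loss = loading - unloading
= 12.2 - 6.47
= 5.73 J

5.73 J


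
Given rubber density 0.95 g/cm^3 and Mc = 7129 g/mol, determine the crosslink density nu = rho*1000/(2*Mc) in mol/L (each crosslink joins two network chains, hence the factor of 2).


nu = rho * 1000 / (2 * Mc)
nu = 0.95 * 1000 / (2 * 7129)
nu = 950.0 / 14258
nu = 0.0666 mol/L

0.0666 mol/L


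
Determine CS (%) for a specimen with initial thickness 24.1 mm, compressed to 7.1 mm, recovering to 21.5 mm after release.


CS = (t0 - recovered) / (t0 - ts) * 100
= (24.1 - 21.5) / (24.1 - 7.1) * 100
= 2.6 / 17.0 * 100
= 15.3%

15.3%


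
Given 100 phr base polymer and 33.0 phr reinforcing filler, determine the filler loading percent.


Filler % = filler / (rubber + filler) * 100
= 33.0 / (100 + 33.0) * 100
= 33.0 / 133.0 * 100
= 24.81%

24.81%


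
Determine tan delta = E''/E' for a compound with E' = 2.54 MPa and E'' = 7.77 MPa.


tan delta = E'' / E'
= 7.77 / 2.54
= 3.0591

tan delta = 3.0591


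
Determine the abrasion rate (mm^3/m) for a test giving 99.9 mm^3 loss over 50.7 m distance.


Rate = volume_loss / distance
= 99.9 / 50.7
= 1.97 mm^3/m

1.97 mm^3/m


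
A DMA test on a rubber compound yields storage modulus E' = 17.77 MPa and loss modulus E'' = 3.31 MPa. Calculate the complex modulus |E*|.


|E*| = sqrt(E'^2 + E''^2)
= sqrt(17.77^2 + 3.31^2)
= sqrt(315.7729 + 10.9561)
= 18.076 MPa

18.076 MPa


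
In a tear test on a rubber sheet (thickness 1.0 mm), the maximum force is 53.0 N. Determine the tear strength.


Tear strength = force / thickness
= 53.0 / 1.0
= 53.0 N/mm

53.0 N/mm


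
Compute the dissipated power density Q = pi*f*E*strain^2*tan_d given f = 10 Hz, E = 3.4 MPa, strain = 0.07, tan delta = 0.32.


Q = pi * f * E * strain^2 * tan_d
= pi * 10 * 3.4 * 0.07^2 * 0.32
= pi * 10 * 3.4 * 0.0049 * 0.32
= 0.1675

Q = 0.1675


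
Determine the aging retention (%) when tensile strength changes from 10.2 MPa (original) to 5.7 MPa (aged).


Retention = aged / original * 100
= 5.7 / 10.2 * 100
= 55.9%

55.9%


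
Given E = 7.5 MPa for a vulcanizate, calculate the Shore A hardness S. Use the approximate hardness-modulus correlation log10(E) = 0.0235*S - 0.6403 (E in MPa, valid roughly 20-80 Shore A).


log10(E) = 0.0235*S - 0.6403  =>  S = (log10(E) + 0.6403) / 0.0235
log10(7.5) = 0.875061
S = (0.875061 + 0.6403) / 0.0235 = 1.515361 / 0.0235
S = 64.5

Shore A = 64.5


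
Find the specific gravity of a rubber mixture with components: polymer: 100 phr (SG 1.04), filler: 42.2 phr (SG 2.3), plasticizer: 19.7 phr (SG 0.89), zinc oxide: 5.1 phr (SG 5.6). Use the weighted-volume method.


Sum of weights = 167.0
Volume contributions:
  polymer: 100/1.04 = 96.1538
  filler: 42.2/2.3 = 18.3478
  plasticizer: 19.7/0.89 = 22.1348
  zinc oxide: 5.1/5.6 = 0.9107
Sum of volumes = 137.5472
SG = 167.0 / 137.5472 = 1.214

SG = 1.214


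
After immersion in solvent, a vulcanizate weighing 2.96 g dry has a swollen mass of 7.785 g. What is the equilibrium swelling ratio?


Q = W_swollen / W_dry
Q = 7.785 / 2.96
Q = 2.63

Q = 2.63


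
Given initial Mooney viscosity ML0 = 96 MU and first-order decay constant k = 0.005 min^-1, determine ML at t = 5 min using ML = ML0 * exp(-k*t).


ML = ML0 * exp(-k * t)
ML = 96 * exp(-0.005 * 5)
ML = 96 * 0.9753
ML = 93.63 MU

93.63 MU


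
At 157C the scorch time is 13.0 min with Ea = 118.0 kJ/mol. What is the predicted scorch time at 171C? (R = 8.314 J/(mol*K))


Convert temperatures: T1 = 157 + 273.15 = 430.15 K, T2 = 171 + 273.15 = 444.15 K
ts2_new = 13.0 * exp(118000 / 8.314 * (1/444.15 - 1/430.15))
1/T2 - 1/T1 = -7.3279e-05
ts2_new = 4.59 min

4.59 min


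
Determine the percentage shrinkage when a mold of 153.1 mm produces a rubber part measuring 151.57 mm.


Shrinkage = (mold - part) / mold * 100
= (153.1 - 151.57) / 153.1 * 100
= 1.53 / 153.1 * 100
= 1.0%

1.0%


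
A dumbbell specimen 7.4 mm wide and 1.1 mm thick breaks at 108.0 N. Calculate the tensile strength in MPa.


Area = width * thickness = 7.4 * 1.1 = 8.14 mm^2
TS = force / area = 108.0 / 8.14 = 13.27 MPa

13.27 MPa


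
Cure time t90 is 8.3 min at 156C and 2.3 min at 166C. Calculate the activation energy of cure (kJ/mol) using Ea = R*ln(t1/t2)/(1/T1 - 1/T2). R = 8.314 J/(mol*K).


T1 = 429.15 K, T2 = 439.15 K
1/T1 - 1/T2 = 5.3061e-05
ln(t1/t2) = ln(8.3/2.3) = 1.2833
Ea = 8.314 * 1.2833 / 5.3061e-05 = 201083.2603 J/mol
Ea = 201.08 kJ/mol

201.08 kJ/mol


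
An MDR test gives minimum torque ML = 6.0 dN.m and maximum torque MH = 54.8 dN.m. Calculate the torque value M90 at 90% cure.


M90 = ML + 0.9 * (MH - ML)
M90 = 6.0 + 0.9 * (54.8 - 6.0)
M90 = 6.0 + 0.9 * 48.8
M90 = 49.92 dN.m

49.92 dN.m


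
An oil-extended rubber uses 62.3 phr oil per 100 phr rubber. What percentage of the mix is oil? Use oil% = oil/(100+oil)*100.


Oil % = oil / (100 + oil) * 100
= 62.3 / (100 + 62.3) * 100
= 62.3 / 162.3 * 100
= 38.39%

38.39%


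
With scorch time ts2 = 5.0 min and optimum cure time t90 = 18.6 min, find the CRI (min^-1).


CRI = 100 / (t90 - ts2)
= 100 / (18.6 - 5.0)
= 100 / 13.6
= 7.35 min^-1

7.35 min^-1


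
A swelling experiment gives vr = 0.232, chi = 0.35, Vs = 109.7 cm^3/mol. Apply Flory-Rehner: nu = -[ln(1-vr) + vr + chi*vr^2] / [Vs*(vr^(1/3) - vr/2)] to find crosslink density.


ln(1 - vr) = ln(1 - 0.232) = -0.2640
Numerator = -((-0.2640) + 0.232 + 0.35 * 0.232^2) = 0.0131
Denominator = 109.7 * (0.232^(1/3) - 0.232/2) = 54.6814
nu = 0.0131 / 54.6814 = 2.4007e-04 mol/cm^3

2.4007e-04 mol/cm^3


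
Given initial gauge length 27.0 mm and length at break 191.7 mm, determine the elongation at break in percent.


Elongation = (Lf - L0) / L0 * 100
= (191.7 - 27.0) / 27.0 * 100
= 164.7 / 27.0 * 100
= 610.0%

610.0%


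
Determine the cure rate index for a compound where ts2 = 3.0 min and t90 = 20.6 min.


CRI = 100 / (t90 - ts2)
= 100 / (20.6 - 3.0)
= 100 / 17.6
= 5.68 min^-1

5.68 min^-1


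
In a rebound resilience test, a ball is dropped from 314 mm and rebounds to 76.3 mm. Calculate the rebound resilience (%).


Resilience = h_rebound / h_drop * 100
= 76.3 / 314 * 100
= 24.3%

24.3%


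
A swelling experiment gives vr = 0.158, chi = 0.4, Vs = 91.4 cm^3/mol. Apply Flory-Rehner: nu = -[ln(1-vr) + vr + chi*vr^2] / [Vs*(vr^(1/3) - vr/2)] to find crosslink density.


ln(1 - vr) = ln(1 - 0.158) = -0.1720
Numerator = -((-0.1720) + 0.158 + 0.4 * 0.158^2) = 0.0040
Denominator = 91.4 * (0.158^(1/3) - 0.158/2) = 42.1913
nu = 0.0040 / 42.1913 = 9.4561e-05 mol/cm^3

9.4561e-05 mol/cm^3


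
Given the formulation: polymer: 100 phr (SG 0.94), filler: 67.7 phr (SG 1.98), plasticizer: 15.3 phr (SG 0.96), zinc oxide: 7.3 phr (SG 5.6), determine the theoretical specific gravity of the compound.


Sum of weights = 190.3
Volume contributions:
  polymer: 100/0.94 = 106.3830
  filler: 67.7/1.98 = 34.1919
  plasticizer: 15.3/0.96 = 15.9375
  zinc oxide: 7.3/5.6 = 1.3036
Sum of volumes = 157.8160
SG = 190.3 / 157.8160 = 1.206

SG = 1.206


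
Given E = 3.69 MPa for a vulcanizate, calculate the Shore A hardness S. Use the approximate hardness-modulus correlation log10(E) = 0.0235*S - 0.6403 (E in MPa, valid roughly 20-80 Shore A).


log10(E) = 0.0235*S - 0.6403  =>  S = (log10(E) + 0.6403) / 0.0235
log10(3.69) = 0.567026
S = (0.567026 + 0.6403) / 0.0235 = 1.207326 / 0.0235
S = 51.4

Shore A = 51.4


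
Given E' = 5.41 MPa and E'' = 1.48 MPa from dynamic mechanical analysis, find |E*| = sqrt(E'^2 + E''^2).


|E*| = sqrt(E'^2 + E''^2)
= sqrt(5.41^2 + 1.48^2)
= sqrt(29.2681 + 2.1904)
= 5.609 MPa

5.609 MPa


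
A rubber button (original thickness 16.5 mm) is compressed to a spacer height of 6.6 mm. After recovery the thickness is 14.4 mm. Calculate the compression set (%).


CS = (t0 - recovered) / (t0 - ts) * 100
= (16.5 - 14.4) / (16.5 - 6.6) * 100
= 2.1 / 9.9 * 100
= 21.2%

21.2%


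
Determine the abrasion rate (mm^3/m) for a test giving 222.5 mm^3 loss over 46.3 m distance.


Rate = volume_loss / distance
= 222.5 / 46.3
= 4.806 mm^3/m

4.806 mm^3/m


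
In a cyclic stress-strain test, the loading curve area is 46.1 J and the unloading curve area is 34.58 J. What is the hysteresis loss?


Hysteresis loss = loading - unloading
= 46.1 - 34.58
= 11.52 J

11.52 J


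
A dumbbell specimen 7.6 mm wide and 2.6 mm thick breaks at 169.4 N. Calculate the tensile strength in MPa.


Area = width * thickness = 7.6 * 2.6 = 19.76 mm^2
TS = force / area = 169.4 / 19.76 = 8.57 MPa

8.57 MPa


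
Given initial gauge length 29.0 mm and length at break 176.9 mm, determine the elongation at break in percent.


Elongation = (Lf - L0) / L0 * 100
= (176.9 - 29.0) / 29.0 * 100
= 147.9 / 29.0 * 100
= 510.0%

510.0%


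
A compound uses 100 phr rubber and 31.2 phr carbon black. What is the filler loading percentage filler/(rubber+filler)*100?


Filler % = filler / (rubber + filler) * 100
= 31.2 / (100 + 31.2) * 100
= 31.2 / 131.2 * 100
= 23.78%

23.78%


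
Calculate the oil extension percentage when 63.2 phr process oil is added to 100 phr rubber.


Oil % = oil / (100 + oil) * 100
= 63.2 / (100 + 63.2) * 100
= 63.2 / 163.2 * 100
= 38.73%

38.73%


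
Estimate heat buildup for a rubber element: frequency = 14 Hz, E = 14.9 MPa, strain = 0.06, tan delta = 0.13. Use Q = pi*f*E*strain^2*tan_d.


Q = pi * f * E * strain^2 * tan_d
= pi * 14 * 14.9 * 0.06^2 * 0.13
= pi * 14 * 14.9 * 0.0036 * 0.13
= 0.3067

Q = 0.3067


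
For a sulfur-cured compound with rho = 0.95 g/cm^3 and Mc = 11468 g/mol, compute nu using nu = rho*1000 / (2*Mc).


nu = rho * 1000 / (2 * Mc)
nu = 0.95 * 1000 / (2 * 11468)
nu = 950.0 / 22936
nu = 0.0414 mol/L

0.0414 mol/L


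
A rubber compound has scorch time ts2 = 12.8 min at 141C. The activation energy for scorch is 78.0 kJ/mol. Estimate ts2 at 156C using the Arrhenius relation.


Convert temperatures: T1 = 141 + 273.15 = 414.15 K, T2 = 156 + 273.15 = 429.15 K
ts2_new = 12.8 * exp(78000 / 8.314 * (1/429.15 - 1/414.15))
1/T2 - 1/T1 = -8.4397e-05
ts2_new = 5.8 min

5.8 min


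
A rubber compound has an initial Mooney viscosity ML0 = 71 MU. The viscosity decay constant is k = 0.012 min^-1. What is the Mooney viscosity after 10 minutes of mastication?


ML = ML0 * exp(-k * t)
ML = 71 * exp(-0.012 * 10)
ML = 71 * 0.8869
ML = 62.97 MU

62.97 MU


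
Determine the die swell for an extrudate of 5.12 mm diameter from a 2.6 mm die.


Die swell ratio = D_extrudate / D_die
= 5.12 / 2.6
= 1.969

Die swell = 1.969


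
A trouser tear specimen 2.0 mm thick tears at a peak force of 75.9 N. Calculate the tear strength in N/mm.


Tear strength = force / thickness
= 75.9 / 2.0
= 37.95 N/mm

37.95 N/mm


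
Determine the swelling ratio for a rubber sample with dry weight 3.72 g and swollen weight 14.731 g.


Q = W_swollen / W_dry
Q = 14.731 / 3.72
Q = 3.96

Q = 3.96


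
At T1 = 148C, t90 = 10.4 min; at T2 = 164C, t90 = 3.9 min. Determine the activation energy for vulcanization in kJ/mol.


T1 = 421.15 K, T2 = 437.15 K
1/T1 - 1/T2 = 8.6907e-05
ln(t1/t2) = ln(10.4/3.9) = 0.9808
Ea = 8.314 * 0.9808 / 8.6907e-05 = 93831.9486 J/mol
Ea = 93.83 kJ/mol

93.83 kJ/mol


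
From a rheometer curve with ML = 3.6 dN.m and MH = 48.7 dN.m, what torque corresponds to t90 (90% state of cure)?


M90 = ML + 0.9 * (MH - ML)
M90 = 3.6 + 0.9 * (48.7 - 3.6)
M90 = 3.6 + 0.9 * 45.1
M90 = 44.19 dN.m

44.19 dN.m


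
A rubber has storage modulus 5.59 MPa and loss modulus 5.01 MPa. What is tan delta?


tan delta = E'' / E'
= 5.01 / 5.59
= 0.8962

tan delta = 0.8962


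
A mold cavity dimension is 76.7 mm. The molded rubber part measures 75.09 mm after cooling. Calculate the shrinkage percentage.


Shrinkage = (mold - part) / mold * 100
= (76.7 - 75.09) / 76.7 * 100
= 1.61 / 76.7 * 100
= 2.1%

2.1%


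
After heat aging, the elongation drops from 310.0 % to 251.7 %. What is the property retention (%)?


Retention = aged / original * 100
= 251.7 / 310.0 * 100
= 81.2%

81.2%


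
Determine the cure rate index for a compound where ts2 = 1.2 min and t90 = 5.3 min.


CRI = 100 / (t90 - ts2)
= 100 / (5.3 - 1.2)
= 100 / 4.1
= 24.39 min^-1

24.39 min^-1


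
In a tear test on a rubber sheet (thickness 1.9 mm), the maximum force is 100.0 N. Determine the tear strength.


Tear strength = force / thickness
= 100.0 / 1.9
= 52.63 N/mm

52.63 N/mm


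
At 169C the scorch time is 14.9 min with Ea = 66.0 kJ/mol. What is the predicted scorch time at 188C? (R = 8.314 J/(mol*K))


Convert temperatures: T1 = 169 + 273.15 = 442.15 K, T2 = 188 + 273.15 = 461.15 K
ts2_new = 14.9 * exp(66000 / 8.314 * (1/461.15 - 1/442.15))
1/T2 - 1/T1 = -9.3184e-05
ts2_new = 7.11 min

7.11 min


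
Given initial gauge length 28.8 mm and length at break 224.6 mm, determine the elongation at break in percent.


Elongation = (Lf - L0) / L0 * 100
= (224.6 - 28.8) / 28.8 * 100
= 195.8 / 28.8 * 100
= 679.9%

679.9%


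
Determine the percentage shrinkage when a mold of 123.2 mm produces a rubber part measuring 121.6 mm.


Shrinkage = (mold - part) / mold * 100
= (123.2 - 121.6) / 123.2 * 100
= 1.6 / 123.2 * 100
= 1.3%

1.3%


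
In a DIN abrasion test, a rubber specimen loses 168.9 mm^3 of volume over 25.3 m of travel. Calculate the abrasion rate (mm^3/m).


Rate = volume_loss / distance
= 168.9 / 25.3
= 6.676 mm^3/m

6.676 mm^3/m


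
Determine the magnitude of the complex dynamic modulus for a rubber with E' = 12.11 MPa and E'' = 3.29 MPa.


|E*| = sqrt(E'^2 + E''^2)
= sqrt(12.11^2 + 3.29^2)
= sqrt(146.6521 + 10.8241)
= 12.549 MPa

12.549 MPa


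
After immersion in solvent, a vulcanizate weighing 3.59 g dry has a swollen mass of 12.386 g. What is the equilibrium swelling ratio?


Q = W_swollen / W_dry
Q = 12.386 / 3.59
Q = 3.45

Q = 3.45


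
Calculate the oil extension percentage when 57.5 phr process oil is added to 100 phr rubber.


Oil % = oil / (100 + oil) * 100
= 57.5 / (100 + 57.5) * 100
= 57.5 / 157.5 * 100
= 36.51%

36.51%


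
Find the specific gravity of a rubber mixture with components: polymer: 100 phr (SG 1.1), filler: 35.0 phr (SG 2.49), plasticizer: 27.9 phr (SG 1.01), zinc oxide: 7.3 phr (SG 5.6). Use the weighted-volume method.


Sum of weights = 170.2
Volume contributions:
  polymer: 100/1.1 = 90.9091
  filler: 35.0/2.49 = 14.0562
  plasticizer: 27.9/1.01 = 27.6238
  zinc oxide: 7.3/5.6 = 1.3036
Sum of volumes = 133.8926
SG = 170.2 / 133.8926 = 1.271

SG = 1.271


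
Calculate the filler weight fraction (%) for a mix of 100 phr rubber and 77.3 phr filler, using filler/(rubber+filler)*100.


Filler % = filler / (rubber + filler) * 100
= 77.3 / (100 + 77.3) * 100
= 77.3 / 177.3 * 100
= 43.6%

43.6%


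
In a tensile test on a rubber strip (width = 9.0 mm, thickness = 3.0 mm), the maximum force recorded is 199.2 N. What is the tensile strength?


Area = width * thickness = 9.0 * 3.0 = 27.0 mm^2
TS = force / area = 199.2 / 27.0 = 7.38 MPa

7.38 MPa


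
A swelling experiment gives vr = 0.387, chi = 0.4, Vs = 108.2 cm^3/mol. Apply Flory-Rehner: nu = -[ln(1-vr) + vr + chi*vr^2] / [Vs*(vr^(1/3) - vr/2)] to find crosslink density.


ln(1 - vr) = ln(1 - 0.387) = -0.4894
Numerator = -((-0.4894) + 0.387 + 0.4 * 0.387^2) = 0.0425
Denominator = 108.2 * (0.387^(1/3) - 0.387/2) = 57.9126
nu = 0.0425 / 57.9126 = 7.3357e-04 mol/cm^3

7.3357e-04 mol/cm^3


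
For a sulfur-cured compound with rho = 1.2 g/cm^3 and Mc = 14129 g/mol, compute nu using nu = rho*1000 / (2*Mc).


nu = rho * 1000 / (2 * Mc)
nu = 1.2 * 1000 / (2 * 14129)
nu = 1200.0 / 28258
nu = 0.0425 mol/L

0.0425 mol/L


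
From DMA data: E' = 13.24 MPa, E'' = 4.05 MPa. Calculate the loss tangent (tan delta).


tan delta = E'' / E'
= 4.05 / 13.24
= 0.3059

tan delta = 0.3059
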